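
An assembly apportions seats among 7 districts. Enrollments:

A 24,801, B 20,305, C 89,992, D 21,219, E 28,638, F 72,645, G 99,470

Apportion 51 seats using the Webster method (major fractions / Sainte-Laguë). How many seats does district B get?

Standard divisor 357070/51 ≈ 7001.373; standard quotas: A 3.542, B 2.900, C 12.853, D 3.031, E 4.090, F 10.376, G 14.207.
Rounding to the nearest integer gives A 4, B 3, C 13, D 3, E 4, F 10, G 14 — total 51, matching the house size, so no adjustment is needed.
B receives 3.

3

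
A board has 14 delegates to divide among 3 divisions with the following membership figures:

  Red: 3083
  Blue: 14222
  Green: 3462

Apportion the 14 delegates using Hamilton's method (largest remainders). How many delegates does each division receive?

Red 2, Blue 10, Green 2

Standard divisor: 20767 ÷ 14 ≈ 1483.357.
Standard quotas: Red 2.0784, Blue 9.5877, Green 2.3339.
Lower quotas: Red 2, Blue 9, Green 2 (sum 13, leaving 1 seat).
Remainders in descending order: Blue 0.5877, Green 0.3339, Red 0.0784.
Largest remainder: Blue receives the extra seat.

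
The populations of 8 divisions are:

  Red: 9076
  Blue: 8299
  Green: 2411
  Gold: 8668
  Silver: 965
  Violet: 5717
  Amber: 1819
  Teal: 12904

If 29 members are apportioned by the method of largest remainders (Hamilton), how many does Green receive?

1

Total 49859; standard divisor 49859/29 ≈ 1719.276.
Standard quotas: Red 5.2790, Blue 4.8270, Green 1.4023, Gold 5.0417, Silver 0.5613, Violet 3.3252, Amber 1.0580, Teal 7.5055.
Lower quotas: Red 5, Blue 4, Green 1, Gold 5, Silver 0, Violet 3, Amber 1, Teal 7 (sum 26, leaving 3 seats).
Remainders in descending order: Blue 0.8270, Silver 0.5613, Teal 0.5055, Green 0.4023, Violet 0.3252, Red 0.2790, Amber 0.0580, Gold 0.0417.
The surplus seats go to Blue, Silver, Teal.
Green receives 1.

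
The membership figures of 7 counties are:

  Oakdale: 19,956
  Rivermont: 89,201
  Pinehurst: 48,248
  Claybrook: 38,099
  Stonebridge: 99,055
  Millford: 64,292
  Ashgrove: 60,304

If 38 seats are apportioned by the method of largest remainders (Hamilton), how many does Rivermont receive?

8

Total 419155; standard divisor 419155/38 ≈ 11030.395.
Standard quotas: Oakdale 1.8092, Rivermont 8.0868, Pinehurst 4.3741, Claybrook 3.4540, Stonebridge 8.9802, Millford 5.8286, Ashgrove 5.4671.
Lower quotas: Oakdale 1, Rivermont 8, Pinehurst 4, Claybrook 3, Stonebridge 8, Millford 5, Ashgrove 5 (sum 34, leaving 4 seats).
Remainders in descending order: Stonebridge 0.9802, Millford 0.8286, Oakdale 0.8092, Ashgrove 0.4671, Claybrook 0.4540, Pinehurst 0.3741, Rivermont 0.0868.
Largest remainders: Stonebridge, Millford, Oakdale, Ashgrove receive the extra seats.
Rivermont receives 8.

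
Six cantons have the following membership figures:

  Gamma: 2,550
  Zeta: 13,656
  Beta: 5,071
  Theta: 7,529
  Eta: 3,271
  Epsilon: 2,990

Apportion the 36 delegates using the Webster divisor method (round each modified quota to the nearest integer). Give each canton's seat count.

Gamma=3, Zeta=14, Beta=5, Theta=8, Eta=3, Epsilon=3

Standard divisor 35067/36 ≈ 974.083; standard quotas: Gamma 2.618, Zeta 14.019, Beta 5.206, Theta 7.729, Eta 3.358, Epsilon 3.070.
Rounding to the nearest integer gives Gamma 3, Zeta 14, Beta 5, Theta 8, Eta 3, Epsilon 3 — total 36, matching the house size, so no adjustment is needed.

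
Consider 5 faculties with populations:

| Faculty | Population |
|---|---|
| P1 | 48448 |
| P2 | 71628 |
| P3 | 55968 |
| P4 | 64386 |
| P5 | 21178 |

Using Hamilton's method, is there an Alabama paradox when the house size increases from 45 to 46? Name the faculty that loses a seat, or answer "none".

none

At 45 seats: P1 8, P2 12, P3 10, P4 11, P5 4.
At 46 seats: P1 8, P2 13, P3 10, P4 11, P5 4.
No faculty's allocation decreased.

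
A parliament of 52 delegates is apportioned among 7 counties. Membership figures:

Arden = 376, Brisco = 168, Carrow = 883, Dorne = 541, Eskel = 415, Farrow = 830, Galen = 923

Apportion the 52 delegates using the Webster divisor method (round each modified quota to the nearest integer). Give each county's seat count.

Arden 5, Brisco 2, Carrow 11, Dorne 7, Eskel 5, Farrow 10, Galen 12

Standard divisor 4136/52 ≈ 79.538; standard quotas: Arden 4.727, Brisco 2.112, Carrow 11.102, Dorne 6.802, Eskel 5.218, Farrow 10.435, Galen 11.604.
Rounding to the nearest integer gives Arden 5, Brisco 2, Carrow 11, Dorne 7, Eskel 5, Farrow 10, Galen 12 — total 52, matching the house size, so no adjustment is needed.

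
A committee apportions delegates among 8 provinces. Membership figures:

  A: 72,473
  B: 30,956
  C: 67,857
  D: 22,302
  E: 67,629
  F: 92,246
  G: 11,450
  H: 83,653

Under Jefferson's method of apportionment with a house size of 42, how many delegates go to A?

7

Standard divisor 448566/42 ≈ 10680.143; standard quotas: A 6.786, B 2.898, C 6.354, D 2.088, E 6.332, F 8.637, G 1.072, H 7.833.
Rounding down gives 6, 2, 6, 2, 6, 8, 1, 7 = 38 seats, so the divisor must be adjusted.
With modified divisor 10000: modified quotas A 7.247, B 3.096, C 6.786, D 2.230, E 6.763, F 9.225, G 1.145, H 8.365.
Rounding down: A 7, B 3, C 6, D 2, E 6, F 9, G 1, H 8 (total 42).
A receives 7.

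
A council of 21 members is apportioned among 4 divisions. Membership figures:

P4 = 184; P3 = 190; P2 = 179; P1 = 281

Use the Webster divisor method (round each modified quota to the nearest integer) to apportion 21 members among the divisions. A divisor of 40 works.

With modified divisor 40: modified quotas P4 4.600, P3 4.750, P2 4.475, P1 7.025.
Rounding to the nearest integer: P4 5, P3 5, P2 4, P1 7 (total 21).

P4 5, P3 5, P2 4, P1 7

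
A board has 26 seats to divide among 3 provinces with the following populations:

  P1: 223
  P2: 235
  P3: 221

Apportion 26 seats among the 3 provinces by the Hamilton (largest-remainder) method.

Total 679; standard divisor 679/26 ≈ 26.115.
Standard quotas: P1 8.539, P2 8.999, P3 8.462.
Lower quotas: P1 8, P2 8, P3 8 (sum 24, leaving 2 seats).
Remainders in descending order: P2 0.999, P1 0.539, P3 0.462.
The surplus seats go to P2, P1.

P1: 9, P2: 9, P3: 8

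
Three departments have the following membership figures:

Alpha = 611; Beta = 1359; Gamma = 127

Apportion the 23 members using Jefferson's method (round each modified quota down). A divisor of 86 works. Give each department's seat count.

With modified divisor 86: modified quotas Alpha 7.105, Beta 15.802, Gamma 1.477.
Rounding down: Alpha 7, Beta 15, Gamma 1 (total 23).

Alpha 7, Beta 15, Gamma 1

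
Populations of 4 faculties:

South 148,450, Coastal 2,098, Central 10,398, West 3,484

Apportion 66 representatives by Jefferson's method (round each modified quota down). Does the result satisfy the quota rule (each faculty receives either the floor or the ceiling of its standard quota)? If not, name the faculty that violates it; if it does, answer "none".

Standard quotas: South 59.586, Coastal 0.842, Central 4.174, West 1.398.
Jefferson allocation: South 61, Coastal 0, Central 4, West 1.
South has quota 59.586 (lower 59, upper 60) but receives 61 — outside the quota interval.

South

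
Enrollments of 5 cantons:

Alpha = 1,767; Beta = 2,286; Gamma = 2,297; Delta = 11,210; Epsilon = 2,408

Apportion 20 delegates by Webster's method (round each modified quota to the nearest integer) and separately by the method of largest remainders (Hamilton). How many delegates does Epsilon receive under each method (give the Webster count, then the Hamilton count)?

Webster: Alpha 2, Beta 2, Gamma 2, Delta 12, Epsilon 2.
Hamilton: Alpha 2, Beta 2, Gamma 2, Delta 11, Epsilon 3.
Epsilon gets 2 under Webster and 3 under Hamilton.

2 and 3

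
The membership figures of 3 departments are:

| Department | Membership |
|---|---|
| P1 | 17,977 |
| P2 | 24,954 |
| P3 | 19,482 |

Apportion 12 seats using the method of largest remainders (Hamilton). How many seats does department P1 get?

3

Total 62413; standard divisor 62413/12 ≈ 5201.083.
Standard quotas: P1 3.4564, P2 4.7978, P3 3.7458.
Lower quotas: P1 3, P2 4, P3 3 (sum 10, leaving 2 seats).
Remainders in descending order: P2 0.7978, P3 0.7458, P1 0.4564.
Largest remainders: P2, P3 receive the extra seats.
P1 receives 3.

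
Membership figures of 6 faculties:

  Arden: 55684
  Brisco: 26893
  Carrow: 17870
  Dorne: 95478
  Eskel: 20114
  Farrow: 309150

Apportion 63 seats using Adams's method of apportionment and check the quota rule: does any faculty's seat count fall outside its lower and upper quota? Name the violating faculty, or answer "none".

Standard quotas: Arden 6.680, Brisco 3.226, Carrow 2.144, Dorne 11.453, Eskel 2.413, Farrow 37.085.
Adams allocation: Arden 7, Brisco 4, Carrow 3, Dorne 11, Eskel 3, Farrow 35.
Farrow has quota 37.085 (lower 37, upper 38) but receives 35 — outside the quota interval.

Farrow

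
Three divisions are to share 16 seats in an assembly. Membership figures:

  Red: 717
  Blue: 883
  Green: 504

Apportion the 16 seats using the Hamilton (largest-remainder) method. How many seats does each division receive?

Red 5; Blue 7; Green 4

Standard divisor: 2104 ÷ 16 ≈ 131.5.
Standard quotas: Red 5.452, Blue 6.715, Green 3.833.
Lower quotas: Red 5, Blue 6, Green 3 (sum 14, leaving 2 seats).
Remainders in descending order: Green 0.833, Blue 0.715, Red 0.452.
The surplus seats go to Green, Blue.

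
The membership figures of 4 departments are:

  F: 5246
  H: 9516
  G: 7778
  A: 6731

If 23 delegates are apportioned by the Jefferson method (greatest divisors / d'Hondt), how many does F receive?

Standard divisor 29271/23 ≈ 1272.652; standard quotas: F 4.122, H 7.477, G 6.112, A 5.289.
Rounding down gives 4, 7, 6, 5 = 22 seats, so the divisor must be adjusted.
With modified divisor 1160: modified quotas F 4.522, H 8.203, G 6.705, A 5.803.
Rounding down: F 4, H 8, G 6, A 5 (total 23).
F receives 4.

4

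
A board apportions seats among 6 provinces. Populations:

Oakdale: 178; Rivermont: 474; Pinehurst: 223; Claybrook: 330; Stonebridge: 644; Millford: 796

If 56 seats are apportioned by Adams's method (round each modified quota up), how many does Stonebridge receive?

Standard divisor 2645/56 ≈ 47.232; standard quotas: Oakdale 3.769, Rivermont 10.036, Pinehurst 4.721, Claybrook 6.987, Stonebridge 13.635, Millford 16.853.
Rounding up gives 4, 11, 5, 7, 14, 17 = 58 seats, so the divisor must be adjusted.
With modified divisor 49.64: modified quotas Oakdale 3.586, Rivermont 9.549, Pinehurst 4.492, Claybrook 6.648, Stonebridge 12.973, Millford 16.035.
Rounding up: Oakdale 4, Rivermont 10, Pinehurst 5, Claybrook 7, Stonebridge 13, Millford 17 (total 56).
Stonebridge receives 13.

13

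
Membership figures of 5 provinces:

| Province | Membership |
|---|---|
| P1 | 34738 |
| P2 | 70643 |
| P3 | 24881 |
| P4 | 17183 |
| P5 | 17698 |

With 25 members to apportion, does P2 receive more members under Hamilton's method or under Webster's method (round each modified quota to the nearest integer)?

Hamilton: P1 5, P2 11, P3 4, P4 2, P5 3.
Webster: P1 5, P2 10, P3 4, P4 3, P5 3.
P2 gets 11 under Hamilton and 10 under Webster.

Hamilton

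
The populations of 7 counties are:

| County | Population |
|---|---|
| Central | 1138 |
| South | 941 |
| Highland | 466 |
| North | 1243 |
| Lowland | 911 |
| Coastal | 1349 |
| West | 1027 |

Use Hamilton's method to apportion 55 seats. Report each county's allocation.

The standard divisor is 7075/55 ≈ 128.636.
Standard quotas: Central 8.847, South 7.315, Highland 3.623, North 9.663, Lowland 7.082, Coastal 10.487, West 7.984.
Lower quotas: Central 8, South 7, Highland 3, North 9, Lowland 7, Coastal 10, West 7 (sum 51, leaving 4 seats).
Remainders in descending order: West 0.984, Central 0.847, North 0.663, Highland 0.623, Coastal 0.487, South 0.315, Lowland 0.082.
The surplus seats go to West, Central, North, Highland.

Central: 9; South: 7; Highland: 4; North: 10; Lowland: 7; Coastal: 10; West: 8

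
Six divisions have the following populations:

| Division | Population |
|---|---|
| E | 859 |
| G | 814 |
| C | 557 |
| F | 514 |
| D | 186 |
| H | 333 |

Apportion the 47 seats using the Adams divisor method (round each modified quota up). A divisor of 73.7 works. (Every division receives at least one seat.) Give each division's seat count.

With modified divisor 73.7: modified quotas E 11.655, G 11.045, C 7.558, F 6.974, D 2.524, H 4.518.
Rounding up: E 12, G 12, C 8, F 7, D 3, H 5 (total 47).

E: 12, G: 12, C: 8, F: 7, D: 3, H: 5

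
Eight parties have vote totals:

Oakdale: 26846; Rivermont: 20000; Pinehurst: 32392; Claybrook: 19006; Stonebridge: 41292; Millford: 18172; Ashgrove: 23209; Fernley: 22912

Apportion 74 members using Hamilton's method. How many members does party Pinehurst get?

The standard divisor is 203829/74 ≈ 2754.446.
Standard quotas: Oakdale 9.7464, Rivermont 7.2610, Pinehurst 11.7599, Claybrook 6.9001, Stonebridge 14.9910, Millford 6.5973, Ashgrove 8.4260, Fernley 8.3182.
Lower quotas: Oakdale 9, Rivermont 7, Pinehurst 11, Claybrook 6, Stonebridge 14, Millford 6, Ashgrove 8, Fernley 8 (sum 69, leaving 5 seats).
Remainders in descending order: Stonebridge 0.9910, Claybrook 0.9001, Pinehurst 0.7599, Oakdale 0.7464, Millford 0.5973, Ashgrove 0.4260, Fernley 0.3182, Rivermont 0.2610.
Largest remainders: Stonebridge, Claybrook, Pinehurst, Oakdale, Millford receive the extra seats.
Pinehurst receives 12.

12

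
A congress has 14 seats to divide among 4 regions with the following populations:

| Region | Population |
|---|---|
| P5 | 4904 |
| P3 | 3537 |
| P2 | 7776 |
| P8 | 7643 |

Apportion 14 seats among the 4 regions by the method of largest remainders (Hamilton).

Total 23860; standard divisor 23860/14 ≈ 1704.286.
Standard quotas: P5 2.8775, P3 2.0754, P2 4.5626, P8 4.4846.
Lower quotas: P5 2, P3 2, P2 4, P8 4 (sum 12, leaving 2 seats).
Remainders in descending order: P5 0.8775, P2 0.5626, P8 0.4846, P3 0.0754.
The surplus seats go to P5, P2.

P5=3; P3=2; P2=5; P8=4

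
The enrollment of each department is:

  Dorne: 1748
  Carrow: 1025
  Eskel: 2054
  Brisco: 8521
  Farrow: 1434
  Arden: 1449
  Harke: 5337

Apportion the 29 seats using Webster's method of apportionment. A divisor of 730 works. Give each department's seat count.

With modified divisor 730: modified quotas Dorne 2.395, Carrow 1.404, Eskel 2.814, Brisco 11.673, Farrow 1.964, Arden 1.985, Harke 7.311.
Rounding to the nearest integer: Dorne 2, Carrow 1, Eskel 3, Brisco 12, Farrow 2, Arden 2, Harke 7 (total 29).

Dorne 2, Carrow 1, Eskel 3, Brisco 12, Farrow 2, Arden 2, Harke 7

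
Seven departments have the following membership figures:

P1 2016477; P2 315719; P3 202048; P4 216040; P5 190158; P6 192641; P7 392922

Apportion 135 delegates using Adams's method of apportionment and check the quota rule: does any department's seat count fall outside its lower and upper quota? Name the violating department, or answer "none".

P1

Standard quotas: P1 77.205, P2 12.088, P3 7.736, P4 8.272, P5 7.281, P6 7.376, P7 15.044.
Adams allocation: P1 75, P2 12, P3 8, P4 9, P5 8, P6 8, P7 15.
P1 has quota 77.205 (lower 77, upper 78) but receives 75 — outside the quota interval.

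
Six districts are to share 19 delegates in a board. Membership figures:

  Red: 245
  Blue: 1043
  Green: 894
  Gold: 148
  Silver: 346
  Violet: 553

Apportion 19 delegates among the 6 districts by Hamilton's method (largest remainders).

Red 2, Blue 6, Green 5, Gold 1, Silver 2, Violet 3

Standard divisor: 3229 ÷ 19 ≈ 169.947.
Standard quotas: Red 1.442, Blue 6.137, Green 5.260, Gold 0.871, Silver 2.036, Violet 3.254.
Lower quotas: Red 1, Blue 6, Green 5, Gold 0, Silver 2, Violet 3 (sum 17, leaving 2 seats).
Remainders in descending order: Gold 0.871, Red 0.442, Green 0.260, Violet 0.254, Blue 0.137, Silver 0.036.
Largest remainders: Gold, Red receive the extra seats.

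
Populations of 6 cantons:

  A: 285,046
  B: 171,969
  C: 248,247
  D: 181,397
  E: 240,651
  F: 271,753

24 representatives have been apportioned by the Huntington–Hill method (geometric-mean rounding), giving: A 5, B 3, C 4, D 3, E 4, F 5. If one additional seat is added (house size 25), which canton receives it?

C

Priority for the next seat is population ÷ (√(s·(s+1))).
Priorities: A 52042.041, B 49643.174, C 55509.717, D 52364.803, E 53811.199, F 49615.083.
Highest priority: C.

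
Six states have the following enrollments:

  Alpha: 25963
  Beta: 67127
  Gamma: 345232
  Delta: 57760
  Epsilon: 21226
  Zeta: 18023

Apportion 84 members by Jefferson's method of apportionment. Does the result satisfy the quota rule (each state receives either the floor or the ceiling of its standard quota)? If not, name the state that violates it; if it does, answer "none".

Standard quotas: Alpha 4.074, Beta 10.533, Gamma 54.171, Delta 9.063, Epsilon 3.331, Zeta 2.828.
Jefferson allocation: Alpha 4, Beta 10, Gamma 56, Delta 9, Epsilon 3, Zeta 2.
Gamma has quota 54.171 (lower 54, upper 55) but receives 56 — outside the quota interval.

Gamma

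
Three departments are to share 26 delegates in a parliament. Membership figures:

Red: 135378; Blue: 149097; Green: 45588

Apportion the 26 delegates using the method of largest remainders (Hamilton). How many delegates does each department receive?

Red=11; Blue=12; Green=3

Standard divisor: 330063 ÷ 26 ≈ 12694.731.
Standard quotas: Red 10.6641, Blue 11.7448, Green 3.5911.
Lower quotas: Red 10, Blue 11, Green 3 (sum 24, leaving 2 seats).
Remainders in descending order: Blue 0.7448, Red 0.6641, Green 0.5911.
The surplus seats go to Blue, Red.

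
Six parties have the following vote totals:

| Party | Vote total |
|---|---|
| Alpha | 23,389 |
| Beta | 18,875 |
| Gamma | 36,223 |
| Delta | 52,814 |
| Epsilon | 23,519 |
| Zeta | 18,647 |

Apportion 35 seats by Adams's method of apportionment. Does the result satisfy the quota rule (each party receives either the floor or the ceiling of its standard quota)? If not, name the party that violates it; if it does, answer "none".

none

Standard quotas: Alpha 4.719, Beta 3.808, Gamma 7.309, Delta 10.656, Epsilon 4.745, Zeta 3.762.
Adams allocation: Alpha 5, Beta 4, Gamma 7, Delta 10, Epsilon 5, Zeta 4.
Every allocation lies between the lower and upper quota.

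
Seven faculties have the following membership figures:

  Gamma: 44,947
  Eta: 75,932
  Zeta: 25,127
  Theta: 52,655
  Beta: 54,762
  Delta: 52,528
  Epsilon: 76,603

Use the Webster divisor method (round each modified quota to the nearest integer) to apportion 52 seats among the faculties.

Gamma=6, Eta=10, Zeta=3, Theta=7, Beta=8, Delta=7, Epsilon=11

Standard divisor 382554/52 ≈ 7356.808; standard quotas: Gamma 6.110, Eta 10.321, Zeta 3.415, Theta 7.157, Beta 7.444, Delta 7.140, Epsilon 10.413.
Rounding to the nearest integer gives 6, 10, 3, 7, 7, 7, 10 = 50 seats, so the divisor must be adjusted.
With modified divisor 7260: modified quotas Gamma 6.191, Eta 10.459, Zeta 3.461, Theta 7.253, Beta 7.543, Delta 7.235, Epsilon 10.551.
Rounding to the nearest integer: Gamma 6, Eta 10, Zeta 3, Theta 7, Beta 8, Delta 7, Epsilon 11 (total 52).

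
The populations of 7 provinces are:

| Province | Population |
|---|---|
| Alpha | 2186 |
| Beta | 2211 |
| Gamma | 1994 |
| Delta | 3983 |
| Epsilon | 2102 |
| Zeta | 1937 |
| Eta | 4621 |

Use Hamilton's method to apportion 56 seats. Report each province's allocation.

Total 19034; standard divisor 19034/56 ≈ 339.893.
Standard quotas: Alpha 6.431, Beta 6.505, Gamma 5.867, Delta 11.718, Epsilon 6.184, Zeta 5.699, Eta 13.595.
Lower quotas: Alpha 6, Beta 6, Gamma 5, Delta 11, Epsilon 6, Zeta 5, Eta 13 (sum 52, leaving 4 seats).
Remainders in descending order: Gamma 0.867, Delta 0.718, Zeta 0.699, Eta 0.595, Beta 0.505, Alpha 0.431, Epsilon 0.184.
The surplus seats go to Gamma, Delta, Zeta, Eta.

Alpha: 6, Beta: 6, Gamma: 6, Delta: 12, Epsilon: 6, Zeta: 6, Eta: 14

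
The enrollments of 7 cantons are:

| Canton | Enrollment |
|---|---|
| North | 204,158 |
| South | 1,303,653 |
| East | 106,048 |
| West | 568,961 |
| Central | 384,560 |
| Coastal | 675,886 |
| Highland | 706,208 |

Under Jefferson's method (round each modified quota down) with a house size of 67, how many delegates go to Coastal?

Standard divisor 3949474/67 ≈ 58947.373; standard quotas: North 3.463, South 22.116, East 1.799, West 9.652, Central 6.524, Coastal 11.466, Highland 11.980.
Rounding down gives 3, 22, 1, 9, 6, 11, 11 = 63 seats, so the divisor must be adjusted.
With modified divisor 55600: modified quotas North 3.672, South 23.447, East 1.907, West 10.233, Central 6.917, Coastal 12.156, Highland 12.702.
Rounding down: North 3, South 23, East 1, West 10, Central 6, Coastal 12, Highland 12 (total 67).
Coastal receives 12.

12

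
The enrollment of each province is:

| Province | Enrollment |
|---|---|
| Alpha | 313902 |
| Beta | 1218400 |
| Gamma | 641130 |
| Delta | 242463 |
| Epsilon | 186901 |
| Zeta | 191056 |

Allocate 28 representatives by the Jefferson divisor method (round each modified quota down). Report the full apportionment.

Standard divisor 2793852/28 ≈ 99780.429; standard quotas: Alpha 3.146, Beta 12.211, Gamma 6.425, Delta 2.430, Epsilon 1.873, Zeta 1.915.
Rounding down gives 3, 12, 6, 2, 1, 1 = 25 seats, so the divisor must be adjusted.
With modified divisor 92500: modified quotas Alpha 3.394, Beta 13.172, Gamma 6.931, Delta 2.621, Epsilon 2.021, Zeta 2.065.
Rounding down: Alpha 3, Beta 13, Gamma 6, Delta 2, Epsilon 2, Zeta 2 (total 28).

Alpha=3; Beta=13; Gamma=6; Delta=2; Epsilon=2; Zeta=2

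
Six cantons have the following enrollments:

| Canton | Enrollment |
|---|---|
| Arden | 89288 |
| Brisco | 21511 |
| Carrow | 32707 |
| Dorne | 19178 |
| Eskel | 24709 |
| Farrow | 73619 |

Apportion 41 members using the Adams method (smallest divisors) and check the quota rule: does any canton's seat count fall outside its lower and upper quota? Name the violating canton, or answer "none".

none

Standard quotas: Arden 14.025, Brisco 3.379, Carrow 5.138, Dorne 3.012, Eskel 3.881, Farrow 11.564.
Adams allocation: Arden 14, Brisco 4, Carrow 5, Dorne 3, Eskel 4, Farrow 11.
Every allocation lies between the lower and upper quota.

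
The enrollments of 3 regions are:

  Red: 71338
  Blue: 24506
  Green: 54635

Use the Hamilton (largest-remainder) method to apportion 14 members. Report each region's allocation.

Red 7; Blue 2; Green 5

Total 150479; standard divisor 150479/14 ≈ 10748.5.
Standard quotas: Red 6.6370, Blue 2.2799, Green 5.0830.
Lower quotas: Red 6, Blue 2, Green 5 (sum 13, leaving 1 seat).
Remainders in descending order: Red 0.6370, Blue 0.2799, Green 0.0830.
Largest remainder: Red receives the extra seat.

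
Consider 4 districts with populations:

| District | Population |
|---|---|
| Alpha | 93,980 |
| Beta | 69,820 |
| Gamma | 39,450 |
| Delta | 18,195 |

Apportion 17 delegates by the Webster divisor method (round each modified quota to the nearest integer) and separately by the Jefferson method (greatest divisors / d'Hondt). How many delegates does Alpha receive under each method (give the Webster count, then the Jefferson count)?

Webster: Alpha 7, Beta 6, Gamma 3, Delta 1.
Jefferson: Alpha 8, Beta 5, Gamma 3, Delta 1.
Alpha gets 7 under Webster and 8 under Jefferson.

7 and 8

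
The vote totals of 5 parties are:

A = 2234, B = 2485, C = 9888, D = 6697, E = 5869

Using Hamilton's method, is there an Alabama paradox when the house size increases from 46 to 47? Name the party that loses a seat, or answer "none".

At 46 seats: A 4, B 4, C 17, D 11, E 10.
At 47 seats: A 4, B 4, C 17, D 12, E 10.
No party's allocation decreased.

none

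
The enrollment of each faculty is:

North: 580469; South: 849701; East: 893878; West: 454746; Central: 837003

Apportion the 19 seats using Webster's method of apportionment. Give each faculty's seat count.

North: 3, South: 5, East: 5, West: 2, Central: 4

Standard divisor 3615797/19 ≈ 190305.105; standard quotas: North 3.050, South 4.465, East 4.697, West 2.390, Central 4.398.
Rounding to the nearest integer gives 3, 4, 5, 2, 4 = 18 seats, so the divisor must be adjusted.
With modified divisor 187400: modified quotas North 3.097, South 4.534, East 4.770, West 2.427, Central 4.466.
Rounding to the nearest integer: North 3, South 5, East 5, West 2, Central 4 (total 19).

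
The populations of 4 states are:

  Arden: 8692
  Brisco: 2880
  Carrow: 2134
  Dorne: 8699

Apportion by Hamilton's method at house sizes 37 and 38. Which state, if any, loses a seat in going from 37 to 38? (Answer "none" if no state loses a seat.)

At 37 seats: Arden 14, Brisco 5, Carrow 4, Dorne 14.
At 38 seats: Arden 15, Brisco 5, Carrow 3, Dorne 15.
Carrow drops from 4 to 3.

Carrow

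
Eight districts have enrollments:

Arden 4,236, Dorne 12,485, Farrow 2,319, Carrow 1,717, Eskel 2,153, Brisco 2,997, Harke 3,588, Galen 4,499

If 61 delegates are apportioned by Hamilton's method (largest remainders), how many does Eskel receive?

4

Total 33994; standard divisor 33994/61 ≈ 557.279.
Standard quotas: Arden 7.6012, Dorne 22.4035, Farrow 4.1613, Carrow 3.0810, Eskel 3.8634, Brisco 5.3779, Harke 6.4384, Galen 8.0732.
Lower quotas: Arden 7, Dorne 22, Farrow 4, Carrow 3, Eskel 3, Brisco 5, Harke 6, Galen 8 (sum 58, leaving 3 seats).
Remainders in descending order: Eskel 0.8634, Arden 0.6012, Harke 0.4384, Dorne 0.4035, Brisco 0.3779, Farrow 0.1613, Carrow 0.0810, Galen 0.0732.
The surplus seats go to Eskel, Arden, Harke.
Eskel receives 4.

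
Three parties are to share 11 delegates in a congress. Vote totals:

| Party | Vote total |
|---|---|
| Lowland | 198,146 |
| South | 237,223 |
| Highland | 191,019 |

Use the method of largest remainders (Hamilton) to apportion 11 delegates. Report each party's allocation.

Lowland: 4, South: 4, Highland: 3

Total 626388; standard divisor 626388/11 ≈ 56944.364.
Standard quotas: Lowland 3.4796, South 4.1659, Highland 3.3545.
Lower quotas: Lowland 3, South 4, Highland 3 (sum 10, leaving 1 seat).
Remainders in descending order: Lowland 0.4796, Highland 0.3545, South 0.1659.
Largest remainder: Lowland receives the extra seat.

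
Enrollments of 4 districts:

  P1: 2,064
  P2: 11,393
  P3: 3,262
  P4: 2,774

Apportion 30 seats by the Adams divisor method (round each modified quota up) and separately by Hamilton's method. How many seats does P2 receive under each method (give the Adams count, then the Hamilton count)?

Adams: P1 3, P2 17, P3 5, P4 5.
Hamilton: P1 3, P2 18, P3 5, P4 4.
P2 gets 17 under Adams and 18 under Hamilton.

17 and 18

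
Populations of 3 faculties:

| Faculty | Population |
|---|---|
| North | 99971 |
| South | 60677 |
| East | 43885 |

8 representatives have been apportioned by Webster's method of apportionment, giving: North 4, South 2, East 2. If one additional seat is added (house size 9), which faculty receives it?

South

Priority for the next seat is population ÷ (current seats + 0.5).
Priorities: North 22215.778, South 24270.800, East 17554.000.
Highest priority: South.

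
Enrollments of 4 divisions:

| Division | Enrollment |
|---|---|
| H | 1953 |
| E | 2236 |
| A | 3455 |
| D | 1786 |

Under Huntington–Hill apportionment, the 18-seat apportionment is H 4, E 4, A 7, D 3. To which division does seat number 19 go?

Priority for the next seat is population ÷ (√(s·(s+1))).
Priorities: H 436.704, E 499.985, A 461.694, D 515.574.
Highest priority: D.

D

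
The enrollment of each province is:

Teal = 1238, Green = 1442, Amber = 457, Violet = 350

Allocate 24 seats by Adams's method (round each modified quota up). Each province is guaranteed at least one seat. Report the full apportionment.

Teal 8; Green 10; Amber 3; Violet 3

Standard divisor 3487/24 ≈ 145.292; standard quotas: Teal 8.521, Green 9.925, Amber 3.145, Violet 2.409.
Rounding up gives 9, 10, 4, 3 = 26 seats, so the divisor must be adjusted.
With modified divisor 157: modified quotas Teal 7.885, Green 9.185, Amber 2.911, Violet 2.229.
Rounding up: Teal 8, Green 10, Amber 3, Violet 3 (total 24).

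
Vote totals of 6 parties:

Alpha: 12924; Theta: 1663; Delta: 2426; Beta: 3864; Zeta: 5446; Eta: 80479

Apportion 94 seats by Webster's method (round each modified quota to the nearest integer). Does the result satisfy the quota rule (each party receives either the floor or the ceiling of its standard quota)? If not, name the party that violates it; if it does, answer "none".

Eta

Standard quotas: Alpha 11.375, Theta 1.464, Delta 2.135, Beta 3.401, Zeta 4.793, Eta 70.832.
Webster allocation: Alpha 11, Theta 1, Delta 2, Beta 3, Zeta 5, Eta 72.
Eta has quota 70.832 (lower 70, upper 71) but receives 72 — outside the quota interval.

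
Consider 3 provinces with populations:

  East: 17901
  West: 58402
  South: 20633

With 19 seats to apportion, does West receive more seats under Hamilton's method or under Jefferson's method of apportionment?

Jefferson

Hamilton: East 4, West 11, South 4.
Jefferson: East 3, West 12, South 4.
West gets 11 under Hamilton and 12 under Jefferson.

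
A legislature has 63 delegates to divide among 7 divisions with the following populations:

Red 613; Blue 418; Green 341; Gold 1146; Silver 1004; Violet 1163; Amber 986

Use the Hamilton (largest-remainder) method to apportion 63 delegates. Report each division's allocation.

Red=7, Blue=4, Green=4, Gold=13, Silver=11, Violet=13, Amber=11

Standard divisor: 5671 ÷ 63 ≈ 90.016.
Standard quotas: Red 6.810, Blue 4.644, Green 3.788, Gold 12.731, Silver 11.154, Violet 12.920, Amber 10.954.
Lower quotas: Red 6, Blue 4, Green 3, Gold 12, Silver 11, Violet 12, Amber 10 (sum 58, leaving 5 seats).
Remainders in descending order: Amber 0.954, Violet 0.920, Red 0.810, Green 0.788, Gold 0.731, Blue 0.644, Silver 0.154.
The surplus seats go to Amber, Violet, Red, Green, Gold.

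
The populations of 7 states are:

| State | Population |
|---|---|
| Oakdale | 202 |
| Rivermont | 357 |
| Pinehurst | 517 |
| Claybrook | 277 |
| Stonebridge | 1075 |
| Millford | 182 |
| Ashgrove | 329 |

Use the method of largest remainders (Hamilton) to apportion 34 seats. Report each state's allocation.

Total 2939; standard divisor 2939/34 ≈ 86.441.
Standard quotas: Oakdale 2.337, Rivermont 4.130, Pinehurst 5.981, Claybrook 3.204, Stonebridge 12.436, Millford 2.105, Ashgrove 3.806.
Lower quotas: Oakdale 2, Rivermont 4, Pinehurst 5, Claybrook 3, Stonebridge 12, Millford 2, Ashgrove 3 (sum 31, leaving 3 seats).
Remainders in descending order: Pinehurst 0.981, Ashgrove 0.806, Stonebridge 0.436, Oakdale 0.337, Claybrook 0.204, Rivermont 0.130, Millford 0.105.
Largest remainders: Pinehurst, Ashgrove, Stonebridge receive the extra seats.

Oakdale=2, Rivermont=4, Pinehurst=6, Claybrook=3, Stonebridge=13, Millford=2, Ashgrove=4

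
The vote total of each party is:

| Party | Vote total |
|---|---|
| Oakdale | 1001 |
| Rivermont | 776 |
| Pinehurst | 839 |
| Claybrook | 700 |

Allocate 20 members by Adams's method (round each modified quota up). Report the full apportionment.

Oakdale 6; Rivermont 5; Pinehurst 5; Claybrook 4

Standard divisor 3316/20 ≈ 165.8; standard quotas: Oakdale 6.037, Rivermont 4.680, Pinehurst 5.060, Claybrook 4.222.
Rounding up gives 7, 5, 6, 5 = 23 seats, so the divisor must be adjusted.
With modified divisor 180: modified quotas Oakdale 5.561, Rivermont 4.311, Pinehurst 4.661, Claybrook 3.889.
Rounding up: Oakdale 6, Rivermont 5, Pinehurst 5, Claybrook 4 (total 20).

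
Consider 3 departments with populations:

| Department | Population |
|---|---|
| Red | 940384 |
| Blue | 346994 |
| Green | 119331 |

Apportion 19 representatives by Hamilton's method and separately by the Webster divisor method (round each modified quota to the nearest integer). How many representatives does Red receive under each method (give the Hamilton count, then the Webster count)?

Hamilton: Red 13, Blue 5, Green 1.
Webster: Red 12, Blue 5, Green 2.
Red gets 13 under Hamilton and 12 under Webster.

13 and 12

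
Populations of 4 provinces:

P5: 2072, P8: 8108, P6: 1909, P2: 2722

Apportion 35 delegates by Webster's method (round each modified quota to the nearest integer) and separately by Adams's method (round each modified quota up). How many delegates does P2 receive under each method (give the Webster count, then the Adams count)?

6 and 7

Webster: P5 5, P8 19, P6 5, P2 6.
Adams: P5 5, P8 18, P6 5, P2 7.
P2 gets 6 under Webster and 7 under Adams.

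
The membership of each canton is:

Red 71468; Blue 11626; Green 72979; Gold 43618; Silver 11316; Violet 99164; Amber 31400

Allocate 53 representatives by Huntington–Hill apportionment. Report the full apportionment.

Red=11, Blue=2, Green=11, Gold=7, Silver=2, Violet=15, Amber=5

With divisor 6566: modified quotas Red 10.885, Blue 1.771, Green 11.115, Gold 6.643, Silver 1.723, Violet 15.103, Amber 4.782.
Geometric-mean thresholds: Red √(10·11)=10.488, Blue √(1·2)=1.414, Green √(11·12)=11.489, Gold √(6·7)=6.481, Silver √(1·2)=1.414, Violet √(15·16)=15.492, Amber √(4·5)=4.472.
Each quota rounded against its threshold gives Red 11, Blue 2, Green 11, Gold 7, Silver 2, Violet 15, Amber 5 (total 53).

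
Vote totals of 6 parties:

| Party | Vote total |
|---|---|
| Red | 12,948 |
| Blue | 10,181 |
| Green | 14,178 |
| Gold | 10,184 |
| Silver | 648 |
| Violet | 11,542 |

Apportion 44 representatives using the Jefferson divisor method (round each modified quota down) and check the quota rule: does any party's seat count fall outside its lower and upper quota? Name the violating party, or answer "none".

none

Standard quotas: Red 9.546, Blue 7.506, Green 10.453, Gold 7.508, Silver 0.478, Violet 8.509.
Jefferson allocation: Red 10, Blue 7, Green 11, Gold 7, Silver 0, Violet 9.
Every allocation lies between the lower and upper quota.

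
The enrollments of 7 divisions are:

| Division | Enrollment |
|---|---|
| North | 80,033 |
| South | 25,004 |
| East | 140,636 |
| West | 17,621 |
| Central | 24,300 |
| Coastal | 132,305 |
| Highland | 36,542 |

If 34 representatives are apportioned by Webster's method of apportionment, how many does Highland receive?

3

Standard divisor 456441/34 ≈ 13424.735; standard quotas: North 5.962, South 1.863, East 10.476, West 1.313, Central 1.810, Coastal 9.855, Highland 2.722.
Rounding to the nearest integer gives North 6, South 2, East 10, West 1, Central 2, Coastal 10, Highland 3 — total 34, matching the house size, so no adjustment is needed.
Highland receives 3.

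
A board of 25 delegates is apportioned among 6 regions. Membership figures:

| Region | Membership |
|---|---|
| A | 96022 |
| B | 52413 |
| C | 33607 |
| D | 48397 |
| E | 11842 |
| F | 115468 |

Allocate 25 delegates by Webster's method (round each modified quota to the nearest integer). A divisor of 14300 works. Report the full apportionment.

With modified divisor 14300: modified quotas A 6.715, B 3.665, C 2.350, D 3.384, E 0.828, F 8.075.
Rounding to the nearest integer: A 7, B 4, C 2, D 3, E 1, F 8 (total 25).

A 7; B 4; C 2; D 3; E 1; F 8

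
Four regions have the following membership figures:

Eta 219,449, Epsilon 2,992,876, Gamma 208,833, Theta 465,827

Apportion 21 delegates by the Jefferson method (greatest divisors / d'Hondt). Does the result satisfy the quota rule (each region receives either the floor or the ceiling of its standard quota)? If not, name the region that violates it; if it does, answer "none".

none

Standard quotas: Eta 1.186, Epsilon 16.169, Gamma 1.128, Theta 2.517.
Jefferson allocation: Eta 1, Epsilon 17, Gamma 1, Theta 2.
Every allocation lies between the lower and upper quota.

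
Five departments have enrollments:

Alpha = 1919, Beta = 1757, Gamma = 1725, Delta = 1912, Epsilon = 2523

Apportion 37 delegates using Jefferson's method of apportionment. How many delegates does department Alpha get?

Standard divisor 9836/37 ≈ 265.838; standard quotas: Alpha 7.219, Beta 6.609, Gamma 6.489, Delta 7.192, Epsilon 9.491.
Rounding down gives 7, 6, 6, 7, 9 = 35 seats, so the divisor must be adjusted.
With modified divisor 250: modified quotas Alpha 7.676, Beta 7.028, Gamma 6.900, Delta 7.648, Epsilon 10.092.
Rounding down: Alpha 7, Beta 7, Gamma 6, Delta 7, Epsilon 10 (total 37).
Alpha receives 7.

7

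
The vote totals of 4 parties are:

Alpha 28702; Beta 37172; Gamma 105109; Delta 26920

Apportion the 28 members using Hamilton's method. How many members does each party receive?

Alpha 4, Beta 5, Gamma 15, Delta 4

The standard divisor is 197903/28 ≈ 7067.964.
Standard quotas: Alpha 4.0609, Beta 5.2592, Gamma 14.8712, Delta 3.8087.
Lower quotas: Alpha 4, Beta 5, Gamma 14, Delta 3 (sum 26, leaving 2 seats).
Remainders in descending order: Gamma 0.8712, Delta 0.8087, Beta 0.2592, Alpha 0.0609.
Largest remainders: Gamma, Delta receive the extra seats.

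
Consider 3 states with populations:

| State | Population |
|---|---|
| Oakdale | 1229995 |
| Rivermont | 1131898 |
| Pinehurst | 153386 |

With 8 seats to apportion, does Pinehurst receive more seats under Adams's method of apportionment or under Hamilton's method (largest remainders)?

Adams

Adams: Oakdale 4, Rivermont 3, Pinehurst 1.
Hamilton: Oakdale 4, Rivermont 4, Pinehurst 0.
Pinehurst gets 1 under Adams and 0 under Hamilton.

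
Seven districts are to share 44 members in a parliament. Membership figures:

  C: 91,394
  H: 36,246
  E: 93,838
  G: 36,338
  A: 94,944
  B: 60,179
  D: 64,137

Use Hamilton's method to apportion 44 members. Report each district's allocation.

Standard divisor: 477076 ÷ 44 ≈ 10842.636.
Standard quotas: C 8.4291, H 3.3429, E 8.6545, G 3.3514, A 8.7565, B 5.5502, D 5.9153.
Lower quotas: C 8, H 3, E 8, G 3, A 8, B 5, D 5 (sum 40, leaving 4 seats).
Remainders in descending order: D 0.9153, A 0.7565, E 0.6545, B 0.5502, C 0.4291, G 0.3514, H 0.3429.
The surplus seats go to D, A, E, B.

C=8; H=3; E=9; G=3; A=9; B=6; D=6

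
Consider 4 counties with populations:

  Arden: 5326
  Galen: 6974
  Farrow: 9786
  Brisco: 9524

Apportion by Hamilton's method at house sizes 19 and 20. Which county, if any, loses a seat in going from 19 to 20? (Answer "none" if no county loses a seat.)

none

At 19 seats: Arden 3, Galen 4, Farrow 6, Brisco 6.
At 20 seats: Arden 3, Galen 5, Farrow 6, Brisco 6.
No county's allocation decreased.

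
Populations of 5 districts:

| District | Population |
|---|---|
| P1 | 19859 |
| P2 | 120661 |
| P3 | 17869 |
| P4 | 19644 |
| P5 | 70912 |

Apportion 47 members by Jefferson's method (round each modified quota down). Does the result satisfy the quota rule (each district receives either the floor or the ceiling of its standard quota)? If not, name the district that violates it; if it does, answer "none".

P2

Standard quotas: P1 3.749, P2 22.780, P3 3.374, P4 3.709, P5 13.388.
Jefferson allocation: P1 3, P2 24, P3 3, P4 3, P5 14.
P2 has quota 22.780 (lower 22, upper 23) but receives 24 — outside the quota interval.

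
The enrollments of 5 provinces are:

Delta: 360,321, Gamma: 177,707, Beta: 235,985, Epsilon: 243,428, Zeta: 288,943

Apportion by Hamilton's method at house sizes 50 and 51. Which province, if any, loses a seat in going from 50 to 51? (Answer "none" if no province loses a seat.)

none

At 50 seats: Delta 14, Gamma 7, Beta 9, Epsilon 9, Zeta 11.
At 51 seats: Delta 14, Gamma 7, Beta 9, Epsilon 10, Zeta 11.
No province's allocation decreased.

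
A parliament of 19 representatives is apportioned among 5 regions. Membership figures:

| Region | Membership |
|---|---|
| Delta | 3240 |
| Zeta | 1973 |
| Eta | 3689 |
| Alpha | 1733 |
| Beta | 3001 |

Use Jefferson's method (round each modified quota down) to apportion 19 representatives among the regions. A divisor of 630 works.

Delta 5; Zeta 3; Eta 5; Alpha 2; Beta 4

With modified divisor 630: modified quotas Delta 5.143, Zeta 3.132, Eta 5.856, Alpha 2.751, Beta 4.763.
Rounding down: Delta 5, Zeta 3, Eta 5, Alpha 2, Beta 4 (total 19).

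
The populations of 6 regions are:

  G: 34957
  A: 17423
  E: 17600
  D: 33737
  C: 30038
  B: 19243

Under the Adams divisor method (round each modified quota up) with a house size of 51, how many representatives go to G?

Standard divisor 152998/51 ≈ 2999.961; standard quotas: G 11.652, A 5.808, E 5.867, D 11.246, C 10.013, B 6.414.
Rounding up gives 12, 6, 6, 12, 11, 7 = 54 seats, so the divisor must be adjusted.
With modified divisor 3190: modified quotas G 10.958, A 5.462, E 5.517, D 10.576, C 9.416, B 6.032.
Rounding up: G 11, A 6, E 6, D 11, C 10, B 7 (total 51).
G receives 11.

11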